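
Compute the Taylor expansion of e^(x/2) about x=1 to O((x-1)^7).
e^(1/2) + e^(1/2)·(x - 1)/2 + e^(1/2)·(x - 1)^2/8 + e^(1/2)·(x - 1)^3/48 + e^(1/2)·(x - 1)^4/384 + e^(1/2)·(x - 1)^5/3840 + e^(1/2)·(x - 1)^6/46080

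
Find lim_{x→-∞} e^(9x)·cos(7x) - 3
Evaluate the dominant behaviour as x → -∞; each term tends to a finite value or vanishes.
Limit = -3.

Final answer: -3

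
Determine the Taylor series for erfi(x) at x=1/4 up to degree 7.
erfi(1/4) + 2·e^(1/16)·(x - 1/4)/√(π) + e^(1/16)·(x - 1/4)^2/(2·√(π)) + 3·e^(1/16)·(x - 1/4)^3/(4·√(π)) + 25·e^(1/16)·(x - 1/4)^4/(96·√(π)) + 241·e^(1/16)·(x - 1/4)^5/(960·√(π)) + 347·e^(1/16)·(x - 1/4)^6/(3840·√(π)) + 10681·e^(1/16)·(x - 1/4)^7/(161280·√(π))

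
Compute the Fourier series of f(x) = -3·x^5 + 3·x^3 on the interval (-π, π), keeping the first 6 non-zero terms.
(-756 - 6·π^4 + 126·π^2)·sin(x) + (-18·π^2 + 27 + 3·π^4)·sin(2·x) + (-2·π^4 - 116/27 + 58·π^2/9)·sin(3·x) + (-27·π^2/8 + 81/64 + 3·π^4/2)·sin(4·x) + (-6·π^4/5 - 324/625 + 54·π^2/25)·sin(5·x) + (-14·π^2/9 + 7/27 + π^4)·sin(6·x)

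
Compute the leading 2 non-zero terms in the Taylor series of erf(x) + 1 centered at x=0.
2·x/√(π) + 1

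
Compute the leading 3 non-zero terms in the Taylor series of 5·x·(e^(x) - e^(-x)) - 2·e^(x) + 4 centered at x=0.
9·x^2 - 2·x + 2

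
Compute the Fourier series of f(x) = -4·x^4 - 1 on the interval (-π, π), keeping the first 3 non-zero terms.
(-192 + 32·π^2)·cos(x) + (12 - 8·π^2)·cos(2·x) - 4·π^4/5 - 1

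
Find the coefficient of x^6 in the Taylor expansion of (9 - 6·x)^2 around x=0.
Expand to order 6: (9 - 6·x)^2 = 36·x^2 - 108·x + 81 + O(x^7).
The coefficient of x^6 is 0.

Final answer: 0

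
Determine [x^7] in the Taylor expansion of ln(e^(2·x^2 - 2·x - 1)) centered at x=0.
Expand to order 7: ln(e^(2·x^2 - 2·x - 1)) = 2·x^2 - 2·x - 1 + O(x^8).
The coefficient of x^7 is 0.

Final answer: 0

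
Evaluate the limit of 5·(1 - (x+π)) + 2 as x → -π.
Direct substitution at x = -π gives 7.

Final answer: 7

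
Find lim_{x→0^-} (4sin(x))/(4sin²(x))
Both numerator and denominator → 0 as x → 0^-; this is a 0/0 indeterminate form.
Expand each to leading order near x = 0: numerator ~ 4·x, denominator ~ 4·x^2.
The limit of the ratio is -∞.

Final answer: -∞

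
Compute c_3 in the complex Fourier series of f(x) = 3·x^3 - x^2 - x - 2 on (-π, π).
Compute the real Fourier coefficients first: a_3 = 4/9, b_3 = -2 + 2·π^2.
Then c_3 = (a_3 − i·b_3)/2 = 2/9 - i·π^2 + i.

Final answer: 2/9 - i·π^2 + i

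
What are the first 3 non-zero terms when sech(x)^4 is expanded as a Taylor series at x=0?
7·x^4/3 - 2·x^2 + 1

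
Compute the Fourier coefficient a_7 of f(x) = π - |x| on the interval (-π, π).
a_7 = (1/π) ∫_{-π}^{π} f(x)·cos(7x) dx.
Evaluate the integral (use parity and integration by parts as needed): a_7 = 4/(49·π).

Final answer: 4/(49·π)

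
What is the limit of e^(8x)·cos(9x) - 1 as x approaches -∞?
Evaluate the dominant behaviour as x → -∞; each term tends to a finite value or vanishes.
Limit = -1.

Final answer: -1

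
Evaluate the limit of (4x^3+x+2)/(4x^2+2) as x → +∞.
This is an ∞/∞ indeterminate form as x → +∞.
Divide numerator and denominator by x^3 and let the lower-order terms vanish; the numerator's degree 3 exceeds the denominator's degree 2, so the quotient diverges.
Limit = ∞.

Final answer: ∞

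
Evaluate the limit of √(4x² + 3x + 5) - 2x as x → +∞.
As x → +∞: multiply by the conjugate to get (3x+5)/(√(4x²+3x+5)+2x); the denominator ~ 4x, so the limit is 3/4.
Limit = 3/4.

Final answer: 3/4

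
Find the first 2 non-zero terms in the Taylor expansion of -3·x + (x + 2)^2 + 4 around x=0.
x + 8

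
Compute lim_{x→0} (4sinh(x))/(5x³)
Both numerator and denominator → 0 as x → 0; this is a 0/0 indeterminate form.
Expand each to leading order near x = 0: numerator ~ 4·x, denominator ~ 5·x^3.
The limit of the ratio is ∞.

Final answer: ∞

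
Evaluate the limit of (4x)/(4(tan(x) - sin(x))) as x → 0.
Both numerator and denominator → 0 as x → 0; this is a 0/0 indeterminate form.
Expand each to leading order near x = 0: numerator ~ 4·x, denominator ~ 2·x^3.
The limit of the ratio is ∞.

Final answer: ∞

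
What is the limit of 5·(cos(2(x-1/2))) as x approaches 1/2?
Direct substitution at x = 1/2 gives 5.

Final answer: 5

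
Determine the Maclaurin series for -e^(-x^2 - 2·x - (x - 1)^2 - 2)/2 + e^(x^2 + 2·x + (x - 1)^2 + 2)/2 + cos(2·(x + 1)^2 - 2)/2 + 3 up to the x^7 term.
-88·x^7/15 + x^6·(2·e^(-3)/3 + 232/45 + 2·e^(3)/3) + 32·x^5/3 + x^4·(-e^(-3) + 13/3 + e^(3)) - 4·x^3 + x^2·(-4 + e^(-3) + e^(3)) - e^(-3)/2 + 7/2 + e^(3)/2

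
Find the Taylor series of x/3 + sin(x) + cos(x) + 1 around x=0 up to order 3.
-x^3/6 - x^2/2 + 4·x/3 + 2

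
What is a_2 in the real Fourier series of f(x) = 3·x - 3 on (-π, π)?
a_2 = (1/π) ∫_{-π}^{π} f(x)·cos(2x) dx.
Evaluate the integral (use parity and integration by parts as needed): a_2 = 0.

Final answer: 0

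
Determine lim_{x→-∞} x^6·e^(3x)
This is a 0·∞ indeterminate form at x → -∞.
Rewrite the product as x^6 / e^(-3x) (an ∞/∞ form) and apply L'Hôpital, or use the standard hierarchy e^(3|x|) ≫ |x^6| as x → -∞.
The indeterminate product → 0, so the limit = 0.

Final answer: 0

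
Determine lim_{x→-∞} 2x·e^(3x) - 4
The product is a 0·∞ indeterminate form at x → -∞.
Rewrite the product as 2x / e^(-3x) (an ∞/∞ form) and apply L'Hôpital, or use the standard hierarchy e^(3|x|) ≫ |x| as x → -∞.
The indeterminate product → 0, so the limit = -4.

Final answer: -4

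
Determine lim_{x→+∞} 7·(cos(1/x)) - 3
Evaluate the dominant behaviour as x → +∞; each term tends to a finite value or vanishes.
Limit = 4.

Final answer: 4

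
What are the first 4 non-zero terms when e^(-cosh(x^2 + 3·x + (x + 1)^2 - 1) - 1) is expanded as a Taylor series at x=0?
601·x^4·e^(-2)/12 - 10·x^3·e^(-2) - 25·x^2·e^(-2)/2 + e^(-2)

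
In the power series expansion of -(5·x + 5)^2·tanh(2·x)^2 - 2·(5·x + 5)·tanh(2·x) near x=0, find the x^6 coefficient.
Expand to order 6: -(5·x + 5)^2·tanh(2·x)^2 - 2·(5·x + 5)·tanh(2·x) = -3424·x^6/9 + 1472·x^5/3 + 580·x^4/3 - 520·x^3/3 - 120·x^2 - 20·x + O(x^7).
The coefficient of x^6 is -3424/9.

Final answer: -3424/9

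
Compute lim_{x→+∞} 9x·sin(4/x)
As x → +∞: let u = 4/x → 0⁺; then 9·x·sin(4/x) = 9·4·sin(u)/u → 9·4·1 = 36.
Limit = 36.

Final answer: 36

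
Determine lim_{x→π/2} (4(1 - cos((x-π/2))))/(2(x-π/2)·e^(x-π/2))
Both numerator and denominator → 0 as x → π/2; this is a 0/0 indeterminate form.
Expand each to leading order near x = π/2: numerator ~ 2·(x - π/2)^2, denominator ~ 2·(x - π/2).
The limit of the ratio is 0.

Final answer: 0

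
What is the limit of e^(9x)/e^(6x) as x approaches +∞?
This is an ∞/∞ indeterminate form as x → +∞.
Rewrite e^(9x)/e^(6x) = e^((9−6)x) = e^(3x); the exponent coefficient is 3 > 0 so e^(3x) → ∞.
Limit = ∞.

Final answer: ∞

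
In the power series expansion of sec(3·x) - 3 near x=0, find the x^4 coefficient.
Expand to order 4: sec(3·x) - 3 = 135·x^4/8 + 9·x^2/2 - 2 + O(x^5).
The coefficient of x^4 is 135/8.

Final answer: 135/8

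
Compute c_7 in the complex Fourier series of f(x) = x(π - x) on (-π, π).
Compute the real Fourier coefficients first: a_7 = 4/49, b_7 = 2·π/7.
Then c_7 = (a_7 − i·b_7)/2 = 2/49 - i·π/7.

Final answer: 2/49 - i·π/7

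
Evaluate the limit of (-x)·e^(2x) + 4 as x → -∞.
The product is a 0·∞ indeterminate form at x → -∞.
Rewrite the product as (-x) / e^(-2x) (an ∞/∞ form) and apply L'Hôpital, or use the standard hierarchy e^(2|x|) ≫ |(-x)| as x → -∞.
The indeterminate product → 0, so the limit = 4.

Final answer: 4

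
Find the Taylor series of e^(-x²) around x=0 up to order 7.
-x^6/6 + x^4/2 - x^2 + 1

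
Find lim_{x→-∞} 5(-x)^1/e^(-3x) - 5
The quotient is an ∞/∞ indeterminate form as x → -∞.
Compare growth rates of the dominant terms (exponentials ≫ polynomials ≫ logarithms), or apply L'Hôpital's rule; the quotient → 0.
Adding the constant: 0 - 5 = -5. Limit = -5.

Final answer: -5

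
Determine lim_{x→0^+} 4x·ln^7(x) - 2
The product is a 0·∞ indeterminate form at x → 0⁺.
Rewrite the product as 4·ln^7(x) / x^(-1) and apply L'Hôpital, or use the standard hierarchy x^(-1) ≫ |ln x|^7 as x → 0⁺.
The indeterminate product → 0, so the limit = -2.

Final answer: -2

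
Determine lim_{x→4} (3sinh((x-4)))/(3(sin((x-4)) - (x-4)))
Both numerator and denominator → 0 as x → 4; this is a 0/0 indeterminate form.
Expand each to leading order near x = 4: numerator ~ 3·(x - 4), denominator ~ -(x - 4)^3/2.
The limit of the ratio is -∞.

Final answer: -∞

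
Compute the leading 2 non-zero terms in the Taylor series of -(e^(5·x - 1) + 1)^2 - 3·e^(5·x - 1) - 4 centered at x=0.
x·(-15·e^(-1) - 10·(e^(-1) + 1)·e^(-1)) - 4 - (e^(-1) + 1)^2 - 3·e^(-1)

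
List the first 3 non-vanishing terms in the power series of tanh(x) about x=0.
2·x^5/15 - x^3/3 + x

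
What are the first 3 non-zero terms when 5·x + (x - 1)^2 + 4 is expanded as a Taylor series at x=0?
x^2 + 3·x + 5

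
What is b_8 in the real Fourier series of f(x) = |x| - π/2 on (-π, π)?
b_8 = (1/π) ∫_{-π}^{π} f(x)·sin(8x) dx.
Evaluate the integral (use parity and integration by parts as needed): b_8 = 0.

Final answer: 0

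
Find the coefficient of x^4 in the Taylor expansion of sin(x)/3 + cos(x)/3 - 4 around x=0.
Expand to order 4: sin(x)/3 + cos(x)/3 - 4 = x^4/72 - x^3/18 - x^2/6 + x/3 - 11/3 + O(x^5).
The coefficient of x^4 is 1/72.

Final answer: 1/72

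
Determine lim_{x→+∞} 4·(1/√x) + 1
Evaluate the dominant behaviour as x → +∞; each term tends to a finite value or vanishes.
Limit = 1.

Final answer: 1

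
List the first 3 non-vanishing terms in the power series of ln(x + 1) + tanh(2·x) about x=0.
-7·x^3/3 - x^2/2 + 3·x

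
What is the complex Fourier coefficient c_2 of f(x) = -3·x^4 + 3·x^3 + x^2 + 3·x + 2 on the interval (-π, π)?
Compute the real Fourier coefficients first: a_2 = 10 - 6·π^2, b_2 = 3/2 - 3·π^2.
Then c_2 = (a_2 − i·b_2)/2 = -3·π^2 + 5 - 3·i/4 + 3·i·π^2/2.

Final answer: -3·π^2 + 5 - 3·i/4 + 3·i·π^2/2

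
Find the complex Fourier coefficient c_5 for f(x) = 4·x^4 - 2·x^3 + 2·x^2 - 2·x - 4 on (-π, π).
Compute the real Fourier coefficients first: a_5 = -32·π^2/25 - 8/625, b_5 = -4·π^2/5 - 76/125.
Then c_5 = (a_5 − i·b_5)/2 = -16·π^2/25 - 4/625 + 38·i/125 + 2·i·π^2/5.

Final answer: -16·π^2/25 - 4/625 + 38·i/125 + 2·i·π^2/5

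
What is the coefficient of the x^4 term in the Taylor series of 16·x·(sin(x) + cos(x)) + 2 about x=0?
Expand to order 4: 16·x·(sin(x) + cos(x)) + 2 = -8·x^4/3 - 8·x^3 + 16·x^2 + 16·x + 2 + O(x^5).
The coefficient of x^4 is -8/3.

Final answer: -8/3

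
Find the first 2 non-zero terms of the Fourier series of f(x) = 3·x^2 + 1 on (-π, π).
-12·cos(x) + 1 + π^2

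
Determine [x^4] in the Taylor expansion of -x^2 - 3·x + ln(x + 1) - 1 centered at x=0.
Expand to order 4: -x^2 - 3·x + ln(x + 1) - 1 = -x^4/4 + x^3/3 - 3·x^2/2 - 2·x - 1 + O(x^5).
The coefficient of x^4 is -1/4.

Final answer: -1/4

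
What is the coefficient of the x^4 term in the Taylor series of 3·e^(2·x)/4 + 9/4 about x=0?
Expand to order 4: 3·e^(2·x)/4 + 9/4 = x^4/2 + x^3 + 3·x^2/2 + 3·x/2 + 3 + O(x^5).
The coefficient of x^4 is 1/2.

Final answer: 1/2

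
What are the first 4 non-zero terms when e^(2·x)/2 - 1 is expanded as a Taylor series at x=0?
2·x^3/3 + x^2 + x - 1/2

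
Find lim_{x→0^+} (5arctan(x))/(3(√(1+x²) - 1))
Both numerator and denominator → 0 as x → 0^+; this is a 0/0 indeterminate form.
Expand each to leading order near x = 0: numerator ~ 5·x, denominator ~ 3·x^2/2.
The limit of the ratio is ∞.

Final answer: ∞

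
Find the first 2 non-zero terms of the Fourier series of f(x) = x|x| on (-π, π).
(-8 + 2·π^2)·sin(x)/π - π·sin(2·x)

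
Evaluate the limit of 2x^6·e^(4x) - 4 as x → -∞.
The product is a 0·∞ indeterminate form at x → -∞.
Rewrite the product as 2x^6 / e^(-4x) (an ∞/∞ form) and apply L'Hôpital, or use the standard hierarchy e^(4|x|) ≫ |x^6| as x → -∞.
The indeterminate product → 0, so the limit = -4.

Final answer: -4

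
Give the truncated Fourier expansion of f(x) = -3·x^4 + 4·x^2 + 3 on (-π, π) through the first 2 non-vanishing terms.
(-160 + 24·π^2)·cos(x) - 3·π^4/5 + 3 + 4·π^2/3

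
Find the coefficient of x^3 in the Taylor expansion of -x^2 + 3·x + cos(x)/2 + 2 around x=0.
Expand to order 3: -x^2 + 3·x + cos(x)/2 + 2 = -5·x^2/4 + 3·x + 5/2 + O(x^4).
The coefficient of x^3 is 0.

Final answer: 0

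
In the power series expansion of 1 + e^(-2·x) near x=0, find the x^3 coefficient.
Expand to order 3: 1 + e^(-2·x) = -4·x^3/3 + 2·x^2 - 2·x + 2 + O(x^4).
The coefficient of x^3 is -4/3.

Final answer: -4/3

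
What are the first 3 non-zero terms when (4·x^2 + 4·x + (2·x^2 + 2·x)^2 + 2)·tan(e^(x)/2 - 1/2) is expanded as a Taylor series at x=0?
21·x^3/4 + 5·x^2/2 + x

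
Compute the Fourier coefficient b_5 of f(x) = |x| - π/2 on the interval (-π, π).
b_5 = (1/π) ∫_{-π}^{π} f(x)·sin(5x) dx.
Evaluate the integral (use parity and integration by parts as needed): b_5 = 0.

Final answer: 0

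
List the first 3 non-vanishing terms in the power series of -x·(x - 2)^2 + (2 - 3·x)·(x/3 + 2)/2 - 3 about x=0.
7·x^2/2 - 20·x/3 - 1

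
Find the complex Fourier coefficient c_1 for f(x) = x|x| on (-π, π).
Compute the real Fourier coefficients first: a_1 = 0, b_1 = (-8 + 2·π^2)/π.
Then c_1 = (a_1 − i·b_1)/2 = -i·π + 4·i/π.

Final answer: -i·π + 4·i/π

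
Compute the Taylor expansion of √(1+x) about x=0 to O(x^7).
-21·x^6/1024 + 7·x^5/256 - 5·x^4/128 + x^3/16 - x^2/8 + x/2 + 1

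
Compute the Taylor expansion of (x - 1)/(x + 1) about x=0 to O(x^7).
-2·x^6 + 2·x^5 - 2·x^4 + 2·x^3 - 2·x^2 + 2·x - 1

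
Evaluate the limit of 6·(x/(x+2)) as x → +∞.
Evaluate the dominant behaviour as x → +∞; each term tends to a finite value or vanishes.
Limit = 6.

Final answer: 6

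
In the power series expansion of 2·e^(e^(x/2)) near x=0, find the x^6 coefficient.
203·e/23040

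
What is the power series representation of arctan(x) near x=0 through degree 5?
x^5/5 - x^3/3 + x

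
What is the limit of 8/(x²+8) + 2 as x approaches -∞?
Evaluate the dominant behaviour as x → -∞; each term tends to a finite value or vanishes.
Limit = 2.

Final answer: 2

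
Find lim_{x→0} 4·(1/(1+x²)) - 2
Direct substitution at x = 0 gives 2.

Final answer: 2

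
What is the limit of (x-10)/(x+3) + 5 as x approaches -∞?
Evaluate the dominant behaviour as x → -∞; each term tends to a finite value or vanishes.
Limit = 6.

Final answer: 6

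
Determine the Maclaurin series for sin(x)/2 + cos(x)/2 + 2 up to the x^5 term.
x^5/240 + x^4/48 - x^3/12 - x^2/4 + x/2 + 5/2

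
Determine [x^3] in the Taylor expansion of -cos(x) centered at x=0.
Expand to order 3: -cos(x) = x^2/2 - 1 + O(x^4).
The coefficient of x^3 is 0.

Final answer: 0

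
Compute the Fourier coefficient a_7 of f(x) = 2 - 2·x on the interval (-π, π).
a_7 = (1/π) ∫_{-π}^{π} f(x)·cos(7x) dx.
Evaluate the integral (use parity and integration by parts as needed): a_7 = 0.

Final answer: 0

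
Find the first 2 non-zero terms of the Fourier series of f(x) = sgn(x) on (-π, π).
4·sin(x)/π + 4·sin(3·x)/(3·π)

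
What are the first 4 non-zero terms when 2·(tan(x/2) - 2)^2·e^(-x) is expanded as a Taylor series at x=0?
-25·x^3/6 + 17·x^2/2 - 12·x + 8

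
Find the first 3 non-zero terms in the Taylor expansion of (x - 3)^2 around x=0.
x^2 - 6·x + 9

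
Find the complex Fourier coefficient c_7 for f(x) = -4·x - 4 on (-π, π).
Compute the real Fourier coefficients first: a_7 = 0, b_7 = -8/7.
Then c_7 = (a_7 − i·b_7)/2 = 4·i/7.

Final answer: 4·i/7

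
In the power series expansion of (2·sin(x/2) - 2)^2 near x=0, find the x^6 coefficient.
Expand to order 6: (2·sin(x/2) - 2)^2 = x^6/360 - x^5/480 - x^4/12 + x^3/6 + x^2 - 4·x + 4 + O(x^7).
The coefficient of x^6 is 1/360.

Final answer: 1/360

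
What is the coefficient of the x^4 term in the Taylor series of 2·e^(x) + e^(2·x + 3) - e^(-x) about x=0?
Expand to order 4: 2·e^(x) + e^(2·x + 3) - e^(-x) = x^4·(1/24 + 2·e^(3)/3) + x^3·(1/2 + 4·e^(3)/3) + x^2·(1/2 + 2·e^(3)) + x·(3 + 2·e^(3)) + 1 + e^(3) + O(x^5).
The coefficient of x^4 is 1/24 + 2·e^(3)/3.

Final answer: 1/24 + 2·e^(3)/3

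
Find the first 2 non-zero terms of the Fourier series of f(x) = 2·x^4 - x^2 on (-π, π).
(100 - 16·π^2)·cos(x) - π^2/3 + 2·π^4/5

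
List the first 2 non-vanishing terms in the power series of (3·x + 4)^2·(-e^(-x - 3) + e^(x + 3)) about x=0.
x·(-8·e^(-3) + 40·e^(3)) - 16·e^(-3) + 16·e^(3)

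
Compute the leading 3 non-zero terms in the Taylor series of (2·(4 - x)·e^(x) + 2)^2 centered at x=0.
76·x^2 + 120·x + 100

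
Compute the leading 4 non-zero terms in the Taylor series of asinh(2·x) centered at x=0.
-40·x^7/7 + 12·x^5/5 - 4·x^3/3 + 2·x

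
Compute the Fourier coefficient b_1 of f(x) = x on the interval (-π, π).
b_1 = (1/π) ∫_{-π}^{π} f(x)·sin(1x) dx.
Evaluate the integral (use parity and integration by parts as needed): b_1 = 2.

Final answer: 2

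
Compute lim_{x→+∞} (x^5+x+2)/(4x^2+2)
This is an ∞/∞ indeterminate form as x → +∞.
Divide numerator and denominator by x^5 and let the lower-order terms vanish; the numerator's degree 5 exceeds the denominator's degree 2, so the quotient diverges.
Limit = ∞.

Final answer: ∞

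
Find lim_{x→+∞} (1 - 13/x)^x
As x → +∞: this is the defining limit (1 - 13/x)^x → e^(-13).
Limit = e^(-13).

Final answer: e^(-13)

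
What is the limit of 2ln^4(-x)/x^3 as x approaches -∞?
This is an ∞/∞ indeterminate form as x → -∞.
Compare growth rates of the dominant terms (exponentials ≫ polynomials ≫ logarithms), or apply L'Hôpital's rule; the quotient → 0.
Limit = 0.

Final answer: 0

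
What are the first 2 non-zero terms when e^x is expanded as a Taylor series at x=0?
x + 1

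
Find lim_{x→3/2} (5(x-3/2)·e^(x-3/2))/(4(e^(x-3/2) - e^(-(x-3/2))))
Both numerator and denominator → 0 as x → 3/2; this is a 0/0 indeterminate form.
Expand each to leading order near x = 3/2: numerator ~ 5·(x - 3/2), denominator ~ 8·(x - 3/2).
The limit of the ratio is 5/8.

Final answer: 5/8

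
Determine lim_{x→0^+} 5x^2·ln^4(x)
This is a 0·∞ indeterminate form at x → 0⁺.
Rewrite the product as 5·ln^4(x) / x^(-2) and apply L'Hôpital, or use the standard hierarchy x^(-2) ≫ |ln x|^4 as x → 0⁺.
The indeterminate product → 0, so the limit = 0.

Final answer: 0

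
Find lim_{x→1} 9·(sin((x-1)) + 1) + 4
Direct substitution at x = 1 gives 13.

Final answer: 13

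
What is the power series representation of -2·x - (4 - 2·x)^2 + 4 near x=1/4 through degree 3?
-35/4 + 12·(x - 1/4) - 4·(x - 1/4)^2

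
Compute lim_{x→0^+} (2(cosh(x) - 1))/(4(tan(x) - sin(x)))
Both numerator and denominator → 0 as x → 0^+; this is a 0/0 indeterminate form.
Expand each to leading order near x = 0: numerator ~ x^2, denominator ~ 2·x^3.
The limit of the ratio is ∞.

Final answer: ∞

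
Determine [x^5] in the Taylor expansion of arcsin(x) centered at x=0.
Expand to order 5: arcsin(x) = 3·x^5/40 + x^3/6 + x + O(x^6).
The coefficient of x^5 is 3/40.

Final answer: 3/40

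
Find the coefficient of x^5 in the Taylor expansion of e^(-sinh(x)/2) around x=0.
Expand to order 5: e^(-sinh(x)/2) = -19·x^5/1280 + 17·x^4/384 - 5·x^3/48 + x^2/8 - x/2 + 1 + O(x^6).
The coefficient of x^5 is -19/1280.

Final answer: -19/1280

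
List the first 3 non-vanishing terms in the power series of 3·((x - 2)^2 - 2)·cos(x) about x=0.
6·x^3 - 12·x + 6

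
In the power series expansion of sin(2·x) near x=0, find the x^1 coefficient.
Expand to order 1: sin(2·x) = 2·x + O(x^2).
The coefficient of x^1 is 2.

Final answer: 2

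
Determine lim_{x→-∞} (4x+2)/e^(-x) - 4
The quotient is an ∞/∞ indeterminate form as x → -∞.
Compare growth rates of the dominant terms (exponentials ≫ polynomials ≫ logarithms), or apply L'Hôpital's rule; the quotient → 0.
Adding the constant: 0 - 4 = -4. Limit = -4.

Final answer: -4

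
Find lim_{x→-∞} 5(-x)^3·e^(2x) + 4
The product is a 0·∞ indeterminate form at x → -∞.
Rewrite the product as 5(-x)^3 / e^(-2x) (an ∞/∞ form) and apply L'Hôpital, or use the standard hierarchy e^(2|x|) ≫ |(-x)^3| as x → -∞.
The indeterminate product → 0, so the limit = 4.

Final answer: 4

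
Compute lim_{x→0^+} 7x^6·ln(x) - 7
The product is a 0·∞ indeterminate form at x → 0⁺.
Rewrite the product as 7·ln(x) / x^(-6) and apply L'Hôpital, or use the standard hierarchy x^(-6) ≫ |ln x| as x → 0⁺.
The indeterminate product → 0, so the limit = -7.

Final answer: -7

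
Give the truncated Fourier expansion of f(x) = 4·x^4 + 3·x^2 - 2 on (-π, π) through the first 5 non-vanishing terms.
(180 - 32·π^2)·cos(x) + (-9 + 8·π^2)·cos(2·x) + (28/27 - 32·π^2/9)·cos(3·x) + 2·π^2·cos(4·x) - 2 + π^2 + 4·π^4/5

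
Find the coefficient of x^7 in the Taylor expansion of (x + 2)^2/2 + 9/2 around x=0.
Expand to order 7: (x + 2)^2/2 + 9/2 = x^2/2 + 2·x + 13/2 + O(x^8).
The coefficient of x^7 is 0.

Final answer: 0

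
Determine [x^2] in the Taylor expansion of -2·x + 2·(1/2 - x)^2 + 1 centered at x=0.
Expand to order 2: -2·x + 2·(1/2 - x)^2 + 1 = 2·x^2 - 4·x + 3/2 + O(x^3).
The coefficient of x^2 is 2.

Final answer: 2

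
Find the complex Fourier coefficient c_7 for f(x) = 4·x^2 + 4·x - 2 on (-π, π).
Compute the real Fourier coefficients first: a_7 = -16/49, b_7 = 8/7.
Then c_7 = (a_7 − i·b_7)/2 = -8/49 - 4·i/7.

Final answer: -8/49 - 4·i/7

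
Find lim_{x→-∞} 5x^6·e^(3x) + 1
The product is a 0·∞ indeterminate form at x → -∞.
Rewrite the product as 5x^6 / e^(-3x) (an ∞/∞ form) and apply L'Hôpital, or use the standard hierarchy e^(3|x|) ≫ |x^6| as x → -∞.
The indeterminate product → 0, so the limit = 1.

Final answer: 1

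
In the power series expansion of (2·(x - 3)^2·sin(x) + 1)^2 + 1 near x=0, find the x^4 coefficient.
Expand to order 4: (2·(x - 3)^2·sin(x) + 1)^2 + 1 = 112·x^4 - 434·x^3 + 300·x^2 + 36·x + 2 + O(x^5).
The coefficient of x^4 is 112.

Final answer: 112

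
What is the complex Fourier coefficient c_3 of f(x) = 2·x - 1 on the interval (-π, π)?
Compute the real Fourier coefficients first: a_3 = 0, b_3 = 4/3.
Then c_3 = (a_3 − i·b_3)/2 = -2·i/3.

Final answer: -2·i/3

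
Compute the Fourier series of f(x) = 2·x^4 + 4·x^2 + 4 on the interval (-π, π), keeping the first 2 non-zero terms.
(80 - 16·π^2)·cos(x) + 4 + 4·π^2/3 + 2·π^4/5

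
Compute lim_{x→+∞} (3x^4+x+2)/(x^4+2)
This is an ∞/∞ indeterminate form as x → +∞.
Divide numerator and denominator by x^4 and let the lower-order terms vanish; the leading terms give 3/1 = 3.
Limit = 3.

Final answer: 3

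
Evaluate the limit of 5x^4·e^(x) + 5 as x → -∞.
The product is a 0·∞ indeterminate form at x → -∞.
Rewrite the product as 5x^4 / e^(-x) (an ∞/∞ form) and apply L'Hôpital, or use the standard hierarchy e^(|x|) ≫ |x^4| as x → -∞.
The indeterminate product → 0, so the limit = 5.

Final answer: 5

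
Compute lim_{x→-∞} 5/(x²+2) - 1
Evaluate the dominant behaviour as x → -∞; each term tends to a finite value or vanishes.
Limit = -1.

Final answer: -1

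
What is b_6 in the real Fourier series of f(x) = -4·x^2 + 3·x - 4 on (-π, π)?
b_6 = (1/π) ∫_{-π}^{π} f(x)·sin(6x) dx.
Evaluate the integral (use parity and integration by parts as needed): b_6 = -1.

Final answer: -1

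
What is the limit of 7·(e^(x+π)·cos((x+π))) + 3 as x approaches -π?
Direct substitution at x = -π gives 10.

Final answer: 10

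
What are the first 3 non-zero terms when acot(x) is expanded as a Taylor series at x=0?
x^3/3 - x + π/2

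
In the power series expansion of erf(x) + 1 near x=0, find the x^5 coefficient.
Expand to order 5: erf(x) + 1 = x^5/(5·√(π)) - 2·x^3/(3·√(π)) + 2·x/√(π) + 1 + O(x^6).
The coefficient of x^5 is 1/(5·√(π)).

Final answer: 1/(5·√(π))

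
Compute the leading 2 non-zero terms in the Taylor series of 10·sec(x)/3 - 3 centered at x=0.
5·x^2/3 + 1/3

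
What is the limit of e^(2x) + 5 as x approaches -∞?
Evaluate the dominant behaviour as x → -∞; each term tends to a finite value or vanishes.
Limit = 5.

Final answer: 5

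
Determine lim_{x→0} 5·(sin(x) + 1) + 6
Direct substitution at x = 0 gives 11.

Final answer: 11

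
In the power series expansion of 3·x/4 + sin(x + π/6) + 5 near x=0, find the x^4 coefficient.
Expand to order 4: 3·x/4 + sin(x + π/6) + 5 = x^4/48 - √(3)·x^3/12 - x^2/4 + x·(3/4 + √(3)/2) + 11/2 + O(x^5).
The coefficient of x^4 is 1/48.

Final answer: 1/48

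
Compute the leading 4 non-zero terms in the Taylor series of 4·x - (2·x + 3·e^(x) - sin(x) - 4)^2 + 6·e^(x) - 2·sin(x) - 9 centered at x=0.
-28·x^3/3 - 10·x^2 + 16·x - 4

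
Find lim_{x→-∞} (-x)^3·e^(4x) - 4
The product is a 0·∞ indeterminate form at x → -∞.
Rewrite the product as (-x)^3 / e^(-4x) (an ∞/∞ form) and apply L'Hôpital, or use the standard hierarchy e^(4|x|) ≫ |(-x)^3| as x → -∞.
The indeterminate product → 0, so the limit = -4.

Final answer: -4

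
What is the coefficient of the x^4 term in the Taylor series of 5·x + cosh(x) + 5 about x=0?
Expand to order 4: 5·x + cosh(x) + 5 = x^4/24 + x^2/2 + 5·x + 6 + O(x^5).
The coefficient of x^4 is 1/24.

Final answer: 1/24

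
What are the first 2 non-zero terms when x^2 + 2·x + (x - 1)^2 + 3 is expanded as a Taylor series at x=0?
2·x^2 + 4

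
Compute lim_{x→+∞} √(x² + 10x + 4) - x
As x → +∞: multiply by the conjugate to get (10x+4)/(√(x²+10x+4)+x); the denominator ~ 2x, so the limit is 10/2 = 5.
Limit = 5.

Final answer: 5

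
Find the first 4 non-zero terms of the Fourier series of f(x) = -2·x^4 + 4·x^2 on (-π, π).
(-112 + 16·π^2)·cos(x) + (10 - 4·π^2)·cos(2·x) + (-80/27 + 16·π^2/9)·cos(3·x) - 2·π^4/5 + 4·π^2/3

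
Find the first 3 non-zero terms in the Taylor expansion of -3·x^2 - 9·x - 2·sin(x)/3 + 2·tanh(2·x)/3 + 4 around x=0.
-3·x^2 - 25·x/3 + 4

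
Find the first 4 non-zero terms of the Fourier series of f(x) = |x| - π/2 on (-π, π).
-4·cos(x)/π - 4·cos(3·x)/(9·π) - 4·cos(5·x)/(25·π) - 4·cos(7·x)/(49·π)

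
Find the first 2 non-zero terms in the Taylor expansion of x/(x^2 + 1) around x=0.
-x^3 + x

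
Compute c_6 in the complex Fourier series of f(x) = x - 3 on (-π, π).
Compute the real Fourier coefficients first: a_6 = 0, b_6 = -1/3.
Then c_6 = (a_6 − i·b_6)/2 = i/6.

Final answer: i/6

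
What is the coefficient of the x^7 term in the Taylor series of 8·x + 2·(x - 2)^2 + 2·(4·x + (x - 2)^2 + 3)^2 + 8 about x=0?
Expand to order 7: 8·x + 2·(x - 2)^2 + 2·(4·x + (x - 2)^2 + 3)^2 + 8 = 2·x^4 + 30·x^2 + 114 + O(x^8).
The coefficient of x^7 is 0.

Final answer: 0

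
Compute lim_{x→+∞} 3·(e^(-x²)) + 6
Evaluate the dominant behaviour as x → +∞; each term tends to a finite value or vanishes.
Limit = 6.

Final answer: 6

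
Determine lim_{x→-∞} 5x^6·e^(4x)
This is a 0·∞ indeterminate form at x → -∞.
Rewrite the product as 5x^6 / e^(-4x) (an ∞/∞ form) and apply L'Hôpital, or use the standard hierarchy e^(4|x|) ≫ |x^6| as x → -∞.
The indeterminate product → 0, so the limit = 0.

Final answer: 0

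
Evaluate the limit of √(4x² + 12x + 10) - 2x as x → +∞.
As x → +∞: multiply by the conjugate to get (12x+10)/(√(4x²+12x+10)+2x); the denominator ~ 4x, so the limit is 12/4 = 3.
Limit = 3.

Final answer: 3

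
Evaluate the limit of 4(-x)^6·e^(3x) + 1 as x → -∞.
The product is a 0·∞ indeterminate form at x → -∞.
Rewrite the product as 4(-x)^6 / e^(-3x) (an ∞/∞ form) and apply L'Hôpital, or use the standard hierarchy e^(3|x|) ≫ |(-x)^6| as x → -∞.
The indeterminate product → 0, so the limit = 1.

Final answer: 1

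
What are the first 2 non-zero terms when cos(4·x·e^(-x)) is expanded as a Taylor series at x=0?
1 - 8·x^2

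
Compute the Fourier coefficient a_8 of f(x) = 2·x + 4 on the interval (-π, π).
a_8 = (1/π) ∫_{-π}^{π} f(x)·cos(8x) dx.
Evaluate the integral (use parity and integration by parts as needed): a_8 = 0.

Final answer: 0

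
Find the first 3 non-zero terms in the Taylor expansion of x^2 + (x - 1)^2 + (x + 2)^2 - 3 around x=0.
3·x^2 + 2·x + 2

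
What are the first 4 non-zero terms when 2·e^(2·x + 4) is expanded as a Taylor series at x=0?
8·x^3·e^(4)/3 + 4·x^2·e^(4) + 4·x·e^(4) + 2·e^(4)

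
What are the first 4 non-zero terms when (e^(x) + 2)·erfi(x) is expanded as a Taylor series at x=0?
x^4/√(π) + 3·x^3/√(π) + 2·x^2/√(π) + 6·x/√(π)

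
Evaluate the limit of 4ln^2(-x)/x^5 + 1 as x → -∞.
The quotient is an ∞/∞ indeterminate form as x → -∞.
Compare growth rates of the dominant terms (exponentials ≫ polynomials ≫ logarithms), or apply L'Hôpital's rule; the quotient → 0.
Adding the constant: 0 + 1 = 1. Limit = 1.

Final answer: 1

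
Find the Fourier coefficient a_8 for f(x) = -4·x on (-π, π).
a_8 = (1/π) ∫_{-π}^{π} f(x)·cos(8x) dx.
Evaluate the integral (use parity and integration by parts as needed): a_8 = 0.

Final answer: 0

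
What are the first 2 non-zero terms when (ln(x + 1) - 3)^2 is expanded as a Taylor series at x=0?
9 - 6·x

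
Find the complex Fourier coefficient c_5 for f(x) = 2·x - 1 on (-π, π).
Compute the real Fourier coefficients first: a_5 = 0, b_5 = 4/5.
Then c_5 = (a_5 − i·b_5)/2 = -2·i/5.

Final answer: -2·i/5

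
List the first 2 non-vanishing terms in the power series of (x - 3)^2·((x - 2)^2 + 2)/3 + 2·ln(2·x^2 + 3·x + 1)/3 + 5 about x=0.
23 - 22·x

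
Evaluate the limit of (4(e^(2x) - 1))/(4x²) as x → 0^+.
Both numerator and denominator → 0 as x → 0^+; this is a 0/0 indeterminate form.
Expand each to leading order near x = 0: numerator ~ 8·x, denominator ~ 4·x^2.
The limit of the ratio is ∞.

Final answer: ∞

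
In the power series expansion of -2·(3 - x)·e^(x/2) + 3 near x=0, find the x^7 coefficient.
Expand to order 7: -2·(3 - x)·e^(x/2) + 3 = 11·x^7/322560 + x^6/2560 + 7·x^5/1920 + 5·x^4/192 + x^3/8 + x^2/4 - x - 3 + O(x^8).
The coefficient of x^7 is 11/322560.

Final answer: 11/322560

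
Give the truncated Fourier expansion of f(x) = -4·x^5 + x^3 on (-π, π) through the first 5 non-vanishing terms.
(-972 - 8·π^4 + 162·π^2)·sin(x) + (-21·π^2 + 63/2 + 4·π^4)·sin(2·x) + (-8·π^4/3 - 356/81 + 178·π^2/27)·sin(3·x) + (-3·π^2 + 9/8 + 2·π^4)·sin(4·x) + (-8·π^4/5 - 252/625 + 42·π^2/25)·sin(5·x)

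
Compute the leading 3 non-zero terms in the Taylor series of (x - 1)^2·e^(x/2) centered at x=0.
x^2/8 - 3·x/2 + 1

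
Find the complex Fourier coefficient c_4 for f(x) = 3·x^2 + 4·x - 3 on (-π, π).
Compute the real Fourier coefficients first: a_4 = 3/4, b_4 = -2.
Then c_4 = (a_4 − i·b_4)/2 = 3/8 + i.

Final answer: 3/8 + i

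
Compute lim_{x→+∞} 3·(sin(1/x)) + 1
Evaluate the dominant behaviour as x → +∞; each term tends to a finite value or vanishes.
Limit = 1.

Final answer: 1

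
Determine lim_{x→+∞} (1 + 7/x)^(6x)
As x → +∞: write (1 + 7/x)^(6x) = ((1 + 7/x)^x)^6 → (e^7)^6 = e^42.
Limit = e^(42).

Final answer: e^(42)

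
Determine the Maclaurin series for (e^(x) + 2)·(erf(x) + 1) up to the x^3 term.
x^3·(1/6 - 1/√(π)) + x^2·(1/2 + 2/√(π)) + x·(1 + 6/√(π)) + 3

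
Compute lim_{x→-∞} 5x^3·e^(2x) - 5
The product is a 0·∞ indeterminate form at x → -∞.
Rewrite the product as 5x^3 / e^(-2x) (an ∞/∞ form) and apply L'Hôpital, or use the standard hierarchy e^(2|x|) ≫ |x^3| as x → -∞.
The indeterminate product → 0, so the limit = -5.

Final answer: -5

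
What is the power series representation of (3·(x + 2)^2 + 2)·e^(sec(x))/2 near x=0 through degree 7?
151·e·x^7/120 + 1417·e·x^6/720 + 2·e·x^5 + 37·e·x^4/12 + 3·e·x^3 + 5·e·x^2 + 6·e·x + 7·e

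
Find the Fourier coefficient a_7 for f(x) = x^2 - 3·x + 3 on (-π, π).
a_7 = (1/π) ∫_{-π}^{π} f(x)·cos(7x) dx.
Evaluate the integral (use parity and integration by parts as needed): a_7 = -4/49.

Final answer: -4/49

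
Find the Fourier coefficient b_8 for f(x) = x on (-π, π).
b_8 = (1/π) ∫_{-π}^{π} f(x)·sin(8x) dx.
Evaluate the integral (use parity and integration by parts as needed): b_8 = -1/4.

Final answer: -1/4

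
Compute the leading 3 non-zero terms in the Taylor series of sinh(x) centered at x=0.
x^5/120 + x^3/6 + x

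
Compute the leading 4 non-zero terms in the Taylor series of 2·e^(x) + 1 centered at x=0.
x^3/3 + x^2 + 2·x + 3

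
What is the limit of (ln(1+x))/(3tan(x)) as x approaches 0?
Both numerator and denominator → 0 as x → 0; this is a 0/0 indeterminate form.
Expand each to leading order near x = 0: numerator ~ x, denominator ~ 3·x.
The limit of the ratio is 1/3.

Final answer: 1/3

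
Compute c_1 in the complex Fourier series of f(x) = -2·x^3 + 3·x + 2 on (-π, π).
Compute the real Fourier coefficients first: a_1 = 0, b_1 = 30 - 4·π^2.
Then c_1 = (a_1 − i·b_1)/2 = -15·i + 2·i·π^2.

Final answer: -15·i + 2·i·π^2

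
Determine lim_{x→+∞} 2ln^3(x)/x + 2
The quotient is an ∞/∞ indeterminate form as x → +∞.
The polynomial denominator x dominates the logarithmic numerator (any positive power of x ≫ ln^3(x) as x → ∞), so the quotient → 0.
Adding the constant: 0 + 2 = 2. Limit = 2.

Final answer: 2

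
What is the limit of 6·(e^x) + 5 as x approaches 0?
Direct substitution at x = 0 gives 11.

Final answer: 11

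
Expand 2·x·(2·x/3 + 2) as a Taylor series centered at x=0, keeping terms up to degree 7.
4·x^2/3 + 4·x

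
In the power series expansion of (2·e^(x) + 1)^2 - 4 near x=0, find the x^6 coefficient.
Expand to order 6: (2·e^(x) + 1)^2 - 4 = 13·x^6/36 + 11·x^5/10 + 17·x^4/6 + 6·x^3 + 10·x^2 + 12·x + 5 + O(x^7).
The coefficient of x^6 is 13/36.

Final answer: 13/36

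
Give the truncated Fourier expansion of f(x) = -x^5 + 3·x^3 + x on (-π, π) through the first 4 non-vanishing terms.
(-274 - 2·π^4 + 46·π^2)·sin(x) + (-8·π^2 + 11 + π^4)·sin(2·x) + (-2·π^4/3 - 134/81 + 94·π^2/27)·sin(3·x) + (-17·π^2/8 + 19/64 + π^4/2)·sin(4·x)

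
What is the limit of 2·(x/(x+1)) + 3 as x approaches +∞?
Evaluate the dominant behaviour as x → +∞; each term tends to a finite value or vanishes.
Limit = 5.

Final answer: 5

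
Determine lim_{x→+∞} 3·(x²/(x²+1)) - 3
Evaluate the dominant behaviour as x → +∞; each term tends to a finite value or vanishes.
Limit = 0.

Final answer: 0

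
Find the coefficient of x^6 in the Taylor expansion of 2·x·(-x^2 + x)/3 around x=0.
Expand to order 6: 2·x·(-x^2 + x)/3 = -2·x^3/3 + 2·x^2/3 + O(x^7).
The coefficient of x^6 is 0.

Final answer: 0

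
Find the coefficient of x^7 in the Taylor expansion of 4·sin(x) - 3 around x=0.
Expand to order 7: 4·sin(x) - 3 = -x^7/1260 + x^5/30 - 2·x^3/3 + 4·x - 3 + O(x^8).
The coefficient of x^7 is -1/1260.

Final answer: -1/1260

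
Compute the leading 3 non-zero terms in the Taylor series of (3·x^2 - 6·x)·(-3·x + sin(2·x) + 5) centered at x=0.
-3·x^3 + 21·x^2 - 30·x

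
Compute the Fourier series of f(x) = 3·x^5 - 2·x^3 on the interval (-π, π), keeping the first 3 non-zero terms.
(-124·π^2 + 6·π^4 + 744)·sin(x) + (-3·π^4 - 51/2 + 17·π^2)·sin(2·x) + (-52·π^2/9 + 104/27 + 2·π^4)·sin(3·x)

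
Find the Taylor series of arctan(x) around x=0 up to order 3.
-x^3/3 + x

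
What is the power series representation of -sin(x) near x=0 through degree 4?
x^3/6 - x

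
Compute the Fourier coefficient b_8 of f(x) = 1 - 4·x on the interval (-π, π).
b_8 = (1/π) ∫_{-π}^{π} f(x)·sin(8x) dx.
Evaluate the integral (use parity and integration by parts as needed): b_8 = 1.

Final answer: 1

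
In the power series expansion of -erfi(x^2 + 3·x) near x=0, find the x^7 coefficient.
Expand to order 7: -erfi(x^2 + 3·x) = -1107·x^7/(7·√(π)) - 245·x^6/(3·√(π)) - 273·x^5/(5·√(π)) - 18·x^4/√(π) - 18·x^3/√(π) - 2·x^2/√(π) - 6·x/√(π) + O(x^8).
The coefficient of x^7 is -1107/(7·√(π)).

Final answer: -1107/(7·√(π))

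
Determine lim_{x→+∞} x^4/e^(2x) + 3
The quotient is an ∞/∞ indeterminate form as x → +∞.
The exponential denominator e^(2x) dominates the polynomial numerator (e^x ≫ x^4 as x → ∞), so the quotient → 0.
Adding the constant: 0 + 3 = 3. Limit = 3.

Final answer: 3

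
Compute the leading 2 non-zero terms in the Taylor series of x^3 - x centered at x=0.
x^3 - x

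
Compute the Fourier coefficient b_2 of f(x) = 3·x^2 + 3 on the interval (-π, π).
b_2 = (1/π) ∫_{-π}^{π} f(x)·sin(2x) dx.
Evaluate the integral (use parity and integration by parts as needed): b_2 = 0.

Final answer: 0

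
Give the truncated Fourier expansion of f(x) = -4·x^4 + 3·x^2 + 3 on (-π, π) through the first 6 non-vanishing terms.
(-204 + 32·π^2)·cos(x) + (15 - 8·π^2)·cos(2·x) + (-100/27 + 32·π^2/9)·cos(3·x) + (3/2 - 2·π^2)·cos(4·x) + (-492/625 + 32·π^2/25)·cos(5·x) - 4·π^4/5 + 3 + π^2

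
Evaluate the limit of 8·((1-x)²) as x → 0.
Direct substitution at x = 0 gives 8.

Final answer: 8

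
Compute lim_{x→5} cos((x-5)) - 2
Direct substitution at x = 5 gives -1.

Final answer: -1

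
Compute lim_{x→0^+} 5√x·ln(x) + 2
The product is a 0·∞ indeterminate form at x → 0⁺.
Rewrite the product as 5·ln(x) / x^(-1/2) and apply L'Hôpital, or use the standard hierarchy x^(-1/2) ≫ |ln x| as x → 0⁺.
The indeterminate product → 0, so the limit = 2.

Final answer: 2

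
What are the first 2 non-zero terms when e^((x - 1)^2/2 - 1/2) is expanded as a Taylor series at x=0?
1 - x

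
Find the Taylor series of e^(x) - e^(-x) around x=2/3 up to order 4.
(-1 + e^(4/3))·e^(-2/3) + (1 + e^(4/3))·e^(-2/3)·(x - 2/3) + (-1 + e^(4/3))·e^(-2/3)·(x - 2/3)^2/2 + (1 + e^(4/3))·e^(-2/3)·(x - 2/3)^3/6 + (-1 + e^(4/3))·e^(-2/3)·(x - 2/3)^4/24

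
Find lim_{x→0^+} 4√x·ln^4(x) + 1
The product is a 0·∞ indeterminate form at x → 0⁺.
Rewrite the product as 4·ln^4(x) / x^(-1/2) and apply L'Hôpital, or use the standard hierarchy x^(-1/2) ≫ |ln x|^4 as x → 0⁺.
The indeterminate product → 0, so the limit = 1.

Final answer: 1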